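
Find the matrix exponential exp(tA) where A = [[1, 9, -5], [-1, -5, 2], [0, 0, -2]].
A has Jordan form J = [[-2, 1, 0], [0, -2, 1], [0, 0, -2]] with A = PJP^{-1}, so e^{tA} = P e^{tJ} P^{-1}.

For a Jordan block J_k(λ), e^{tJ_k(λ)} = e^{λt} · (I + tN + t^2 N^2/2! + ... + t^{k-1} N^{k-1}/(k-1)!) where N is the nilpotent superdiagonal part.

Assembling the blocks and conjugating back gives the entries of e^{tA} as shown above.

e^{tA} = [[(3*t + 1)*e^{-2*t}, 9*t*e^{-2*t}, t*(3*t - 10)*e^{-2*t}/2], [-t*e^{-2*t}, (1 - 3*t)*e^{-2*t}, t*(4 - t)*e^{-2*t}/2], [0, 0, e^{-2*t}]]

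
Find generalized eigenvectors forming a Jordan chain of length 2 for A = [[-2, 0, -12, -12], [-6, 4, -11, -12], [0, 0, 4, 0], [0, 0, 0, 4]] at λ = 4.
We seek v_1 ∈ ker((A - 4I)^2) \ ker(A - 4I), then set v_{i+1} = (A - 4I) v_i.

One such chain is v_1 = [[0, 0, 1, -1]]^T, v_2 = [[0, 1, 0, 0]]^T. Check: (A - 4I) v_2 = [[0, 0, 0, 0]]^T = 0.

v_1 = [[0, 0, 1, -1]]^T, v_2 = [[0, 1, 0, 0]]^T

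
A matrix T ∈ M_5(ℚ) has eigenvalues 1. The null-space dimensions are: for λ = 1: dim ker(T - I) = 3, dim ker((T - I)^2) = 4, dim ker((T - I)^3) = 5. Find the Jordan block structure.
Jordan blocks: (1, 3), (1, 1), (1, 1)

λ = 1: successive nullity increments [3, 1, 1] count blocks of size ≥ k; block sizes are [3, 1, 1].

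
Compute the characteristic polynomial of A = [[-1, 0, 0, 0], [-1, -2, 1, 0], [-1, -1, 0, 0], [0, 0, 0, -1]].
χ_A(x) = (x + 1)^4

xI - A = [[x + 1, 0, 0, 0], [1, x + 2, -1, 0], [1, 1, x, 0], [0, 0, 0, x + 1]].

Expanding det(xI - A) along the first row:
det(xI - A) = + (x + 1)·det([[x + 2, -1, 0], [1, x, 0], [0, 0, x + 1]]) - (0)·det([[1, -1, 0], [1, x, 0], [0, 0, x + 1]]) + (0)·det([[1, x + 2, 0], [1, 1, 0], [0, 0, x + 1]]) - (0)·det([[1, x + 2, -1], [1, 1, x], [0, 0, 0]]).

Evaluating gives χ_A(x) = x^4 + 4x^3 + 6x^2 + 4x + 1 = (x + 1)^4.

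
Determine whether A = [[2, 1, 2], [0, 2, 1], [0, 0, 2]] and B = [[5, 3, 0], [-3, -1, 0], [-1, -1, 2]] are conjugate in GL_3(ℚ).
Both have characteristic polynomial (x - 2)^3, but the minimal polynomial of A is (x - 2)^3 while the minimal polynomial of B is (x - 2)^2. The minimal polynomial is a similarity invariant, so A and B are not similar.

No.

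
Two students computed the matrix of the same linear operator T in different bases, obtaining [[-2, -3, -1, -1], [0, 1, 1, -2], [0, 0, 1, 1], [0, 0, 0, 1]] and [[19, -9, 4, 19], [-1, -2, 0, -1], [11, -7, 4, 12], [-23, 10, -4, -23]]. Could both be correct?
trace(A) = 1 but trace(B) = -2. The trace is a similarity invariant, so A and B are not similar.

No.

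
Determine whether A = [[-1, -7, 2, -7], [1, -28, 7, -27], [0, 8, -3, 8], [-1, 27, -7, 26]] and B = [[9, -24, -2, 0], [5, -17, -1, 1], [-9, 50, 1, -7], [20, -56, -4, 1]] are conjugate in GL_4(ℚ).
Yes.

Two matrices over a field are similar if and only if they have the same invariant factors.

Both A and B have characteristic polynomial (x + 1)^3(x + 3) and minimal polynomial (x + 1)^3(x + 3). Computing further, both have invariant factors (x + 1)^3(x + 3). Hence A and B are similar.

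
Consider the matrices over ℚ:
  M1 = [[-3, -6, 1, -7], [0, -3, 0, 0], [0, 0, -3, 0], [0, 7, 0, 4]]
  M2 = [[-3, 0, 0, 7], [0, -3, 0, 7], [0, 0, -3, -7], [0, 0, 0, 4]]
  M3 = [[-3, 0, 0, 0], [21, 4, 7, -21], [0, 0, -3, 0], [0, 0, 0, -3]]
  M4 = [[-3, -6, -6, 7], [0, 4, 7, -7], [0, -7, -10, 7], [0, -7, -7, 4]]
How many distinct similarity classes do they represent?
Characteristic polynomials: χ_{M1} = (x - 4)(x + 3)^3, χ_{M2} = (x - 4)(x + 3)^3, χ_{M3} = (x - 4)(x + 3)^3, χ_{M4} = (x - 4)(x + 3)^3.

{M1, M4}: invariant factors x + 3, (x - 4)(x + 3)^2.

{M2, M3}: invariant factors x + 3, x + 3, (x - 4)(x + 3).

Matrices are similar if and only if their invariant-factor lists agree; the partition into similarity classes is {M1, M4}, {M2, M3}.

2 classes: {M1, M4}, {M2, M3}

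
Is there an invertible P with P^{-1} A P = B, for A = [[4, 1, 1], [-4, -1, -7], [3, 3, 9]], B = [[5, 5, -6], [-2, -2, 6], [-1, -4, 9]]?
Two matrices over a field are similar if and only if they have the same invariant factors.

Both A and B have characteristic polynomial (x - 6)(x - 3)^2 and minimal polynomial (x - 6)(x - 3)^2. Computing further, both have invariant factors (x - 6)(x - 3)^2. Hence A and B are similar.

Yes.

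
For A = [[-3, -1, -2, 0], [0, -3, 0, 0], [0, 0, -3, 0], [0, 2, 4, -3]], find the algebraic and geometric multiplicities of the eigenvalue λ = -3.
algebraic multiplicity 4, geometric multiplicity 3

The characteristic polynomial is (x + 3)^4, so the factor x + 3 appears with exponent 4: the algebraic multiplicity is 4.

rank(A + 3I) = 1, so the eigenspace has dimension 4 - 1 = 3: the geometric multiplicity is 3.

Since 3 < 4, A is not diagonalizable.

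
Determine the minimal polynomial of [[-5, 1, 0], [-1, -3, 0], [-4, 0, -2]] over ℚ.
The characteristic polynomial factors as (x + 2)(x + 4)^2. The minimal polynomial is ∏(x - λ)^{k_λ} where k_λ is the size of the largest Jordan block at λ.

For λ = -4: rank(A + 4I) = 2, and the largest Jordan block has size 2 (the smallest k with rank((A + 4I)^k) = rank((A + 4I)^(k+1))).
For λ = -2: rank(A + 2I) = 2, and the largest Jordan block has size 1 (the smallest k with rank((A + 2I)^k) = rank((A + 2I)^(k+1))).

So m_A(x) = (x + 2)(x + 4)^2.

m_A(x) = (x + 2)(x + 4)^2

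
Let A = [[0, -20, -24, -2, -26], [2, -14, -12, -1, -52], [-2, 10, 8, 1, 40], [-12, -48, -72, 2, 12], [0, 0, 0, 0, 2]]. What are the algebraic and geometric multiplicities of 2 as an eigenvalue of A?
The characteristic polynomial is (x - 2)^3(x + 4)^2, so the factor x - 2 appears with exponent 3: the algebraic multiplicity is 3.

rank(A - 2I) = 3, so the eigenspace has dimension 5 - 3 = 2: the geometric multiplicity is 2.

Since 2 < 3, A is not diagonalizable.

algebraic multiplicity 3, geometric multiplicity 2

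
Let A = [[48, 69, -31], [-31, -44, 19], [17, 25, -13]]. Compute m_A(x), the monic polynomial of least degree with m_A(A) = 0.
m_A(x) = (x + 3)^3

The characteristic polynomial factors as (x + 3)^3. The minimal polynomial is ∏(x - λ)^{k_λ} where k_λ is the size of the largest Jordan block at λ.

For λ = -3: rank(A + 3I) = 2, and the largest Jordan block has size 3 (the smallest k with rank((A + 3I)^k) = rank((A + 3I)^(k+1))).

So m_A(x) = (x + 3)^3.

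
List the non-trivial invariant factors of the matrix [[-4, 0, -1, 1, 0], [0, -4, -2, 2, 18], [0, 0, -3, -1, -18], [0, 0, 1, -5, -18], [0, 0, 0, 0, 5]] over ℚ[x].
The Jordan structure of A has elementary divisors (x + 4)^2, (x + 4), (x + 4), (x - 5). Arranging the block sizes at each eigenvalue in decreasing order and taking row products gives the invariant factors.

Invariant factors (smallest first, each dividing the next): x + 4, x + 4, (x - 5)(x + 4)^2.

Check: the last factor (x - 5)(x + 4)^2 is the minimal polynomial, and the product (x - 5)(x + 4)^4 is the characteristic polynomial.

x + 4, x + 4, (x - 5)(x + 4)^2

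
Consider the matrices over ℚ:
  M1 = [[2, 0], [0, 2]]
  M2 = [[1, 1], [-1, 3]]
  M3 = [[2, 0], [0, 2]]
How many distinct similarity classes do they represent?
Characteristic polynomials: χ_{M1} = (x - 2)^2, χ_{M2} = (x - 2)^2, χ_{M3} = (x - 2)^2.

{M1, M3}: invariant factors x - 2, x - 2.

{M2}: invariant factors (x - 2)^2.

Matrices are similar if and only if their invariant-factor lists agree; the partition into similarity classes is {M1, M3}, {M2}.

2 classes: {M1, M3}, {M2}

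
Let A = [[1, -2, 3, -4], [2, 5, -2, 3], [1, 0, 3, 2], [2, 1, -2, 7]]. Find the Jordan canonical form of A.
J = [[4, 1, 0, 0], [0, 4, 0, 0], [0, 0, 4, 1], [0, 0, 0, 4]]

The characteristic polynomial is det(xI - A) = (x - 4)^4, so the eigenvalues are 4 (algebraic multiplicity 4).

For λ = 4: rank(A - 4I) = 2, rank((A - 4I)^2) = 0. The eigenspace has dimension 4 - 2 = 2, so there are 2 Jordan blocks; the rank sequence gives block sizes [2, 2].

Assembling the blocks gives the Jordan form J above.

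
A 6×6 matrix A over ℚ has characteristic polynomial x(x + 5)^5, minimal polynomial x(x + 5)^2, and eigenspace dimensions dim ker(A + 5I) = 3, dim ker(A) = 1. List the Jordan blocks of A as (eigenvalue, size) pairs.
λ = -5: algebraic multiplicity 5 (exponent in χ_A), largest block size 2 (exponent in m_A), 3 blocks (geometric multiplicity). These force block sizes [2, 2, 1].
λ = 0: algebraic multiplicity 1 (exponent in χ_A), largest block size 1 (exponent in m_A), 1 block (geometric multiplicity). This forces block sizes [1].

Jordan blocks: (-5, 2), (-5, 2), (-5, 1), (0, 1)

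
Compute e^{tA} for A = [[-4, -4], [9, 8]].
e^{tA} = [[(1 - 6*t)*e^{2*t}, -4*t*e^{2*t}], [9*t*e^{2*t}, (6*t + 1)*e^{2*t}]]

A has Jordan form J = [[2, 1], [0, 2]] with A = PJP^{-1}, so e^{tA} = P e^{tJ} P^{-1}.

For a Jordan block J_k(λ), e^{tJ_k(λ)} = e^{λt} · (I + tN + t^2 N^2/2! + ... + t^{k-1} N^{k-1}/(k-1)!) where N is the nilpotent superdiagonal part.

Assembling the blocks and conjugating back gives the entries of e^{tA} as shown above.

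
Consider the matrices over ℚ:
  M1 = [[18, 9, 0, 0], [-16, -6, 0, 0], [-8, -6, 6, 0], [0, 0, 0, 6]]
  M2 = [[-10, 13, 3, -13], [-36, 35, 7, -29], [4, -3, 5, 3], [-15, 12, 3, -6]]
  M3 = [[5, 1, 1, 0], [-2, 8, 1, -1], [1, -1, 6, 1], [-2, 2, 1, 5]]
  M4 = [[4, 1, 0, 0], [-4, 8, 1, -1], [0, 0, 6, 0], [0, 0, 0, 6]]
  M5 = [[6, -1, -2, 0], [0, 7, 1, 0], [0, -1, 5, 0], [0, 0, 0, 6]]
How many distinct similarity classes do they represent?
Characteristic polynomials: χ_{M1} = (x - 6)^4, χ_{M2} = (x - 6)^4, χ_{M3} = (x - 6)^4, χ_{M4} = (x - 6)^4, χ_{M5} = (x - 6)^4.

{M1}: invariant factors x - 6, x - 6, (x - 6)^2.

{M2, M3, M4, M5}: invariant factors x - 6, (x - 6)^3.

Matrices are similar if and only if their invariant-factor lists agree; the partition into similarity classes is {M1}, {M2, M3, M4, M5}.

2 classes: {M1}, {M2, M3, M4, M5}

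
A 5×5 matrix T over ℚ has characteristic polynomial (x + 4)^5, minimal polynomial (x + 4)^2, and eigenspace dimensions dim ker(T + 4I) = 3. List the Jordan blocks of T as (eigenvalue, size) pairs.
Jordan blocks: (-4, 2), (-4, 2), (-4, 1)

λ = -4: algebraic multiplicity 5 (exponent in χ_T), largest block size 2 (exponent in m_T), 3 blocks (geometric multiplicity). These force block sizes [2, 2, 1].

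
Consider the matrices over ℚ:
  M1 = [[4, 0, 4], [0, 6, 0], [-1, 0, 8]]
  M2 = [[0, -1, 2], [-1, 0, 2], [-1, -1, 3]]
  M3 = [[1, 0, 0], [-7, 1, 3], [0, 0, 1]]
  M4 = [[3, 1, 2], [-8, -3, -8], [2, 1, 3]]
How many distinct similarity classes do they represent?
2 classes: {M1}, {M2, M3, M4}

Characteristic polynomials: χ_{M1} = (x - 6)^3, χ_{M2} = (x - 1)^3, χ_{M3} = (x - 1)^3, χ_{M4} = (x - 1)^3.

{M1}: invariant factors x - 6, (x - 6)^2.

{M2, M3, M4}: invariant factors x - 1, (x - 1)^2.

Matrices are similar if and only if their invariant-factor lists agree; the partition into similarity classes is {M1}, {M2, M3, M4}.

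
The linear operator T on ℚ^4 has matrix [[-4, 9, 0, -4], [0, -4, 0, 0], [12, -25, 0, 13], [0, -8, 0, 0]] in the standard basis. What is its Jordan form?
The characteristic polynomial is det(xI - A) = x^2(x + 4)^2, so the eigenvalues are -4 (algebraic multiplicity 2), 0 (algebraic multiplicity 2).

For λ = -4: rank(A + 4I) = 3, rank((A + 4I)^2) = 2. The eigenspace has dimension 4 - 3 = 1, so there is 1 Jordan block; the rank sequence gives block sizes [2].

For λ = 0: rank(A) = 3, rank(A^2) = 2. The eigenspace has dimension 4 - 3 = 1, so there is 1 Jordan block; the rank sequence gives block sizes [2].

Assembling the blocks gives the Jordan form J above.

J = [[-4, 1, 0, 0], [0, -4, 0, 0], [0, 0, 0, 1], [0, 0, 0, 0]]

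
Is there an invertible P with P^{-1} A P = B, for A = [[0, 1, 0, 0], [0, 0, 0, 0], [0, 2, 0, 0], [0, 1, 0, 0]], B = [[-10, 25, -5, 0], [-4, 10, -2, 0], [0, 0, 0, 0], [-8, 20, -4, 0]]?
Two matrices over a field are similar if and only if they have the same invariant factors.

Both A and B have characteristic polynomial x^4 and minimal polynomial x^2. Computing further, both have invariant factors x, x, x^2. Hence A and B are similar.

Yes.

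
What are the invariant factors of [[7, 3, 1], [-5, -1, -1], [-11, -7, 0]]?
The Jordan structure of A has elementary divisors (x - 2)^3. Arranging the block sizes at each eigenvalue in decreasing order and taking row products gives the invariant factors.

Invariant factors (smallest first, each dividing the next): (x - 2)^3.

Check: the last factor (x - 2)^3 is the minimal polynomial, and the product (x - 2)^3 is the characteristic polynomial.

(x - 2)^3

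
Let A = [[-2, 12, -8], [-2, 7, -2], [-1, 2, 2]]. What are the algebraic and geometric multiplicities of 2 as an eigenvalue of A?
algebraic multiplicity 2, geometric multiplicity 1

The characteristic polynomial is (x - 3)(x - 2)^2, so the factor x - 2 appears with exponent 2: the algebraic multiplicity is 2.

rank(A - 2I) = 2, so the eigenspace has dimension 3 - 2 = 1: the geometric multiplicity is 1.

Since 1 < 2, A is not diagonalizable.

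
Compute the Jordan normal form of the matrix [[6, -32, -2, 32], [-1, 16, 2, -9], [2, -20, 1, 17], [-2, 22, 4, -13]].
The characteristic polynomial is det(xI - A) = x^2(x - 5)^2, so the eigenvalues are 0 (algebraic multiplicity 2), 5 (algebraic multiplicity 2).

For λ = 0: rank(A) = 3, rank(A^2) = 2. The eigenspace has dimension 4 - 3 = 1, so there is 1 Jordan block; the rank sequence gives block sizes [2].

For λ = 5: rank(A - 5I) = 3, rank((A - 5I)^2) = 2. The eigenspace has dimension 4 - 3 = 1, so there is 1 Jordan block; the rank sequence gives block sizes [2].

Assembling the blocks gives the Jordan form J above.

J = [[0, 1, 0, 0], [0, 0, 0, 0], [0, 0, 5, 1], [0, 0, 0, 5]]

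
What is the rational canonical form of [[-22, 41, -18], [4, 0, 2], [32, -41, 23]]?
The invariant factors of A (the non-unit diagonal entries of the Smith normal form of xI - A over ℚ[x]) are x(x - 4)(x + 3), each dividing the next. The characteristic polynomial is their product, x(x - 4)(x + 3).

The rational canonical form is the block-diagonal matrix of companion matrices C(f_i):
R = [[0, 0, 0], [1, 0, 12], [0, 1, 1]].

R = [[0, 0, 0], [1, 0, 12], [0, 1, 1]]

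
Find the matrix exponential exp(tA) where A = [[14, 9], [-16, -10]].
A has Jordan form J = [[2, 1], [0, 2]] with A = PJP^{-1}, so e^{tA} = P e^{tJ} P^{-1}.

For a Jordan block J_k(λ), e^{tJ_k(λ)} = e^{λt} · (I + tN + t^2 N^2/2! + ... + t^{k-1} N^{k-1}/(k-1)!) where N is the nilpotent superdiagonal part.

Assembling the blocks and conjugating back gives the entries of e^{tA} as shown above.

e^{tA} = [[(12*t + 1)*e^{2*t}, 9*t*e^{2*t}], [-16*t*e^{2*t}, (1 - 12*t)*e^{2*t}]]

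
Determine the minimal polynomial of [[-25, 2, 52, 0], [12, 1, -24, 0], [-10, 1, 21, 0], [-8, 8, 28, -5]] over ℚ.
The characteristic polynomial factors as (x - 1)^2(x + 5)^2. The minimal polynomial is ∏(x - λ)^{k_λ} where k_λ is the size of the largest Jordan block at λ.

For λ = -5: rank(A + 5I) = 2, and the largest Jordan block has size 1 (the smallest k with rank((A + 5I)^k) = rank((A + 5I)^(k+1))).
For λ = 1: rank(A - I) = 3, and the largest Jordan block has size 2 (the smallest k with rank((A - I)^k) = rank((A - I)^(k+1))).

So m_A(x) = (x - 1)^2(x + 5).

m_A(x) = (x - 1)^2(x + 5)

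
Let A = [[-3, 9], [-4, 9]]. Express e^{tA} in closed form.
A has Jordan form J = [[3, 1], [0, 3]] with A = PJP^{-1}, so e^{tA} = P e^{tJ} P^{-1}.

For a Jordan block J_k(λ), e^{tJ_k(λ)} = e^{λt} · (I + tN + t^2 N^2/2! + ... + t^{k-1} N^{k-1}/(k-1)!) where N is the nilpotent superdiagonal part.

Assembling the blocks and conjugating back gives the entries of e^{tA} as shown above.

e^{tA} = [[(1 - 6*t)*e^{3*t}, 9*t*e^{3*t}], [-4*t*e^{3*t}, (6*t + 1)*e^{3*t}]]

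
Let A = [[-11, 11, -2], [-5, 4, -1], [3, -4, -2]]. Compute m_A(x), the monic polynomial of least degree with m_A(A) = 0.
m_A(x) = (x + 3)^3

The characteristic polynomial factors as (x + 3)^3. The minimal polynomial is ∏(x - λ)^{k_λ} where k_λ is the size of the largest Jordan block at λ.

For λ = -3: rank(A + 3I) = 2, and the largest Jordan block has size 3 (the smallest k with rank((A + 3I)^k) = rank((A + 3I)^(k+1))).

So m_A(x) = (x + 3)^3.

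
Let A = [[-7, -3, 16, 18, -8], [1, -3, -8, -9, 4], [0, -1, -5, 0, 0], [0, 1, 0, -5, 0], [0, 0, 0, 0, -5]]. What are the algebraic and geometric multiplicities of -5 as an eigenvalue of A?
The characteristic polynomial is (x + 5)^5, so the factor x + 5 appears with exponent 5: the algebraic multiplicity is 5.

rank(A + 5I) = 2, so the eigenspace has dimension 5 - 2 = 3: the geometric multiplicity is 3.

Since 3 < 5, A is not diagonalizable.

algebraic multiplicity 5, geometric multiplicity 3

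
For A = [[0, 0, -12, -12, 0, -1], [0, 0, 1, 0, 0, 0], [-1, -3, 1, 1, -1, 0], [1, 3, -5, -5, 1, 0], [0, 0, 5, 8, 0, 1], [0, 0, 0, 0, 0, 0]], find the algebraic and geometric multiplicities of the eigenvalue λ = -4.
algebraic multiplicity 1, geometric multiplicity 1

The characteristic polynomial is x^5(x + 4), so the factor x + 4 appears with exponent 1: the algebraic multiplicity is 1.

rank(A + 4I) = 5, so the eigenspace has dimension 6 - 5 = 1: the geometric multiplicity is 1.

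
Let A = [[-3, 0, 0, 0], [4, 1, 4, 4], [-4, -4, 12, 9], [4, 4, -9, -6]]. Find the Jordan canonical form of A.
The characteristic polynomial is det(xI - A) = (x - 3)^2(x - 1)(x + 3), so the eigenvalues are -3 (algebraic multiplicity 1), 1 (algebraic multiplicity 1), 3 (algebraic multiplicity 2).

For λ = -3: algebraic multiplicity 1 gives one 1×1 block.

For λ = 1: algebraic multiplicity 1 gives one 1×1 block.

For λ = 3: rank(A - 3I) = 3, rank((A - 3I)^2) = 2. The eigenspace has dimension 4 - 3 = 1, so there is 1 Jordan block; the rank sequence gives block sizes [2].

Assembling the blocks gives the Jordan form J above.

J = [[-3, 0, 0, 0], [0, 1, 0, 0], [0, 0, 3, 1], [0, 0, 0, 3]]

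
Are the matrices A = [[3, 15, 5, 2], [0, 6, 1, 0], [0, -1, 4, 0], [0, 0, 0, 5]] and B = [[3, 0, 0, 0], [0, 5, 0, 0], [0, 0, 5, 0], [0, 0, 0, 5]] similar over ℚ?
No.

Both have characteristic polynomial (x - 5)^3(x - 3), but the minimal polynomial of A is (x - 5)^2(x - 3) while the minimal polynomial of B is (x - 5)(x - 3). The minimal polynomial is a similarity invariant, so A and B are not similar.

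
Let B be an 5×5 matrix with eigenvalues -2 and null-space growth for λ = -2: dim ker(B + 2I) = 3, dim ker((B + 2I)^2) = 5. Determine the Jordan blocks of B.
λ = -2: successive nullity increments [3, 2] count blocks of size ≥ k; block sizes are [2, 2, 1].

Jordan blocks: (-2, 2), (-2, 2), (-2, 1)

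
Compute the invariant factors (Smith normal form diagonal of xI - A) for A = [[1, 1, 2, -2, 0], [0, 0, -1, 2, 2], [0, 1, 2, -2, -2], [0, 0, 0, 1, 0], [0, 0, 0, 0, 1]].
x - 1, x - 1, (x - 1)^3

The Jordan structure of A has elementary divisors (x - 1)^3, (x - 1), (x - 1). Arranging the block sizes at each eigenvalue in decreasing order and taking row products gives the invariant factors.

Invariant factors (smallest first, each dividing the next): x - 1, x - 1, (x - 1)^3.

Check: the last factor (x - 1)^3 is the minimal polynomial, and the product (x - 1)^5 is the characteristic polynomial.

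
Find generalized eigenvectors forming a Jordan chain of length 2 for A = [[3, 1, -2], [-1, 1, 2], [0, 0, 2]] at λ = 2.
We seek v_1 ∈ ker((A - 2I)^2) \ ker(A - 2I), then set v_{i+1} = (A - 2I) v_i.

One such chain is v_1 = [[-1, 4, 1]]^T, v_2 = [[1, -1, 0]]^T. Check: (A - 2I) v_2 = [[0, 0, 0]]^T = 0.

v_1 = [[-1, 4, 1]]^T, v_2 = [[1, -1, 0]]^T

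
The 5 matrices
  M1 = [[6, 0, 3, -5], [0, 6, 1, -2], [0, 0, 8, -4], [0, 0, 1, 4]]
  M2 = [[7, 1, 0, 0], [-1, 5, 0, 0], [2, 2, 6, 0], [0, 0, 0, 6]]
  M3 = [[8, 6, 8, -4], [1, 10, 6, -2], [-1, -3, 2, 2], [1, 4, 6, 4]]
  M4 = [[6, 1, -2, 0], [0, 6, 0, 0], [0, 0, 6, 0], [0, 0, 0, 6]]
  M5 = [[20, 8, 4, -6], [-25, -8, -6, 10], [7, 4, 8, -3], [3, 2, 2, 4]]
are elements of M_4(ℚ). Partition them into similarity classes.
Characteristic polynomials: χ_{M1} = (x - 6)^4, χ_{M2} = (x - 6)^4, χ_{M3} = (x - 6)^4, χ_{M4} = (x - 6)^4, χ_{M5} = (x - 6)^4.

{M1, M3, M5}: invariant factors x - 6, (x - 6)^3.

{M2, M4}: invariant factors x - 6, x - 6, (x - 6)^2.

Matrices are similar if and only if their invariant-factor lists agree; the partition into similarity classes is {M1, M3, M5}, {M2, M4}.

2 classes: {M1, M3, M5}, {M2, M4}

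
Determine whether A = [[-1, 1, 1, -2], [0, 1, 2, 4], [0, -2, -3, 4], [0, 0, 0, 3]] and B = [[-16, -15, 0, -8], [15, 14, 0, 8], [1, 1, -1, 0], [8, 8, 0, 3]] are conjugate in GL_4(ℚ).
Yes.

Two matrices over a field are similar if and only if they have the same invariant factors.

Both A and B have characteristic polynomial (x - 3)(x + 1)^3 and minimal polynomial (x - 3)(x + 1)^2. Computing further, both have invariant factors x + 1, (x - 3)(x + 1)^2. Hence A and B are similar.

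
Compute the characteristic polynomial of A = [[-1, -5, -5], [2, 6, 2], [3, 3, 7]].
χ_A(x) = (x - 4)^3

xI - A = [[x + 1, 5, 5], [-2, x - 6, -2], [-3, -3, x - 7]].

Expanding det(xI - A) along the first row:
det(xI - A) = + (x + 1)·det([[x - 6, -2], [-3, x - 7]]) - (5)·det([[-2, -2], [-3, x - 7]]) + (5)·det([[-2, x - 6], [-3, -3]]).

Evaluating gives χ_A(x) = x^3 - 12x^2 + 48x - 64 = (x - 4)^3.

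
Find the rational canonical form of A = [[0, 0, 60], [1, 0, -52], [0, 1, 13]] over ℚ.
R = [[0, 0, 60], [1, 0, -52], [0, 1, 13]]

The invariant factors of A (the non-unit diagonal entries of the Smith normal form of xI - A over ℚ[x]) are (x - 6)(x - 5)(x - 2), each dividing the next. The characteristic polynomial is their product, (x - 6)(x - 5)(x - 2).

The rational canonical form is the block-diagonal matrix of companion matrices C(f_i):
R = [[0, 0, 60], [1, 0, -52], [0, 1, 13]].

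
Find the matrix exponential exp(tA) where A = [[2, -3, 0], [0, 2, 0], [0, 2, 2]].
A has Jordan form J = [[2, 1, 0], [0, 2, 0], [0, 0, 2]] with A = PJP^{-1}, so e^{tA} = P e^{tJ} P^{-1}.

For a Jordan block J_k(λ), e^{tJ_k(λ)} = e^{λt} · (I + tN + t^2 N^2/2! + ... + t^{k-1} N^{k-1}/(k-1)!) where N is the nilpotent superdiagonal part.

Assembling the blocks and conjugating back gives the entries of e^{tA} as shown above.

e^{tA} = [[e^{2*t}, -3*t*e^{2*t}, 0], [0, e^{2*t}, 0], [0, 2*t*e^{2*t}, e^{2*t}]]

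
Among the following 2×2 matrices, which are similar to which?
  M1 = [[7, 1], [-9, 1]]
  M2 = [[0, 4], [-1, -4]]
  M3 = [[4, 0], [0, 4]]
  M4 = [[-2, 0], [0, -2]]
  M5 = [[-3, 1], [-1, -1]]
Characteristic polynomials: χ_{M1} = (x - 4)^2, χ_{M2} = (x + 2)^2, χ_{M3} = (x - 4)^2, χ_{M4} = (x + 2)^2, χ_{M5} = (x + 2)^2.

{M1}: invariant factors (x - 4)^2.

{M2, M5}: invariant factors (x + 2)^2.

{M3}: invariant factors x - 4, x - 4.

{M4}: invariant factors x + 2, x + 2.

Matrices are similar if and only if their invariant-factor lists agree; the partition into similarity classes is {M1}, {M2, M5}, {M3}, {M4}.

4 classes: {M1}, {M2, M5}, {M3}, {M4}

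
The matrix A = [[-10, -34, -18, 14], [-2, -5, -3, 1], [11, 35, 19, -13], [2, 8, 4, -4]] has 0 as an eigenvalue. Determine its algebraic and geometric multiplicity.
algebraic multiplicity 4, geometric multiplicity 2

The characteristic polynomial is x^4, so the factor x appears with exponent 4: the algebraic multiplicity is 4.

rank(A) = 2, so the eigenspace has dimension 4 - 2 = 2: the geometric multiplicity is 2.

Since 2 < 4, A is not diagonalizable.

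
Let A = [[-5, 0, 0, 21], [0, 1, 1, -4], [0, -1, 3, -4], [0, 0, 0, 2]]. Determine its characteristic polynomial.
χ_A(x) = (x - 2)^3(x + 5)

xI - A = [[x + 5, 0, 0, -21], [0, x - 1, -1, 4], [0, 1, x - 3, 4], [0, 0, 0, x - 2]].

Expanding det(xI - A) along the first row:
det(xI - A) = + (x + 5)·det([[x - 1, -1, 4], [1, x - 3, 4], [0, 0, x - 2]]) - (0)·det([[0, -1, 4], [0, x - 3, 4], [0, 0, x - 2]]) + (0)·det([[0, x - 1, 4], [0, 1, 4], [0, 0, x - 2]]) - (-21)·det([[0, x - 1, -1], [0, 1, x - 3], [0, 0, 0]]).

Evaluating gives χ_A(x) = x^4 - x^3 - 18x^2 + 52x - 40 = (x - 2)^3(x + 5).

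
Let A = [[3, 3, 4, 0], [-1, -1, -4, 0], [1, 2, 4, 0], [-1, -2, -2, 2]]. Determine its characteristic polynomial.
χ_A(x) = (x - 2)^4

xI - A = [[x - 3, -3, -4, 0], [1, x + 1, 4, 0], [-1, -2, x - 4, 0], [1, 2, 2, x - 2]].

Expanding det(xI - A) along the first row:
det(xI - A) = + (x - 3)·det([[x + 1, 4, 0], [-2, x - 4, 0], [2, 2, x - 2]]) - (-3)·det([[1, 4, 0], [-1, x - 4, 0], [1, 2, x - 2]]) + (-4)·det([[1, x + 1, 0], [-1, -2, 0], [1, 2, x - 2]]) - (0)·det([[1, x + 1, 4], [-1, -2, x - 4], [1, 2, 2]]).

Evaluating gives χ_A(x) = x^4 - 8x^3 + 24x^2 - 32x + 16 = (x - 2)^4.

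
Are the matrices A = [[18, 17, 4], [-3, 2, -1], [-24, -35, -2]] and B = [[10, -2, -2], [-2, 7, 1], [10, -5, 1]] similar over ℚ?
No.

Both have characteristic polynomial (x - 6)^3, but the minimal polynomial of A is (x - 6)^3 while the minimal polynomial of B is (x - 6)^2. The minimal polynomial is a similarity invariant, so A and B are not similar.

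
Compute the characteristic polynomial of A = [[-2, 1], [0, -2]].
xI - A = [[x + 2, -1], [0, x + 2]].

Expanding det(xI - A) along the first row:
det(xI - A) = + (x + 2)·det([[x + 2]]) - (-1)·det([[0]]).

Evaluating gives χ_A(x) = x^2 + 4x + 4 = (x + 2)^2.

χ_A(x) = (x + 2)^2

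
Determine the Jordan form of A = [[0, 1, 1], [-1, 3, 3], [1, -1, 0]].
J = [[1, 1, 0], [0, 1, 1], [0, 0, 1]]

The characteristic polynomial is det(xI - A) = (x - 1)^3, so the eigenvalues are 1 (algebraic multiplicity 3).

For λ = 1: rank(A - I) = 2, rank((A - I)^2) = 1, rank((A - I)^3) = 0. The eigenspace has dimension 3 - 2 = 1, so there is 1 Jordan block; the rank sequence gives block sizes [3].

Assembling the blocks gives the Jordan form J above.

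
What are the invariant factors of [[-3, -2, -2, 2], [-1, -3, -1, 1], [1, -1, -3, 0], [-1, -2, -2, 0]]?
The Jordan structure of A has elementary divisors (x + 3), (x + 2)^3. Arranging the block sizes at each eigenvalue in decreasing order and taking row products gives the invariant factors.

Invariant factors (smallest first, each dividing the next): (x + 2)^3(x + 3).

Check: the last factor (x + 2)^3(x + 3) is the minimal polynomial, and the product (x + 2)^3(x + 3) is the characteristic polynomial.

(x + 2)^3(x + 3)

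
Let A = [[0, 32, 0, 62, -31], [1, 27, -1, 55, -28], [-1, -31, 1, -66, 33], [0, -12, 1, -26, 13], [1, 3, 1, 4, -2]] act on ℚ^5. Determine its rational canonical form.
R = [[0, 0, 0, 0, -36], [1, 0, 0, 0, -27], [0, 1, 0, 0, 4], [0, 0, 1, 0, 12], [0, 0, 0, 1, 0]]

The invariant factors of A (the non-unit diagonal entries of the Smith normal form of xI - A over ℚ[x]) are (x - 3)(x + 3)(x^3 - 3x - 4), each dividing the next. The characteristic polynomial is their product, (x - 3)(x + 3)(x^3 - 3x - 4).

The rational canonical form is the block-diagonal matrix of companion matrices C(f_i):
R = [[0, 0, 0, 0, -36], [1, 0, 0, 0, -27], [0, 1, 0, 0, 4], [0, 0, 1, 0, 12], [0, 0, 0, 1, 0]].

Note the characteristic polynomial does not split into linear factors over ℚ, so A has no Jordan form over ℚ; the rational canonical form exists over any field.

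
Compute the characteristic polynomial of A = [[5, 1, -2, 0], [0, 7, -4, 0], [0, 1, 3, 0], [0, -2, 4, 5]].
xI - A = [[x - 5, -1, 2, 0], [0, x - 7, 4, 0], [0, -1, x - 3, 0], [0, 2, -4, x - 5]].

Expanding det(xI - A) along the first row:
det(xI - A) = + (x - 5)·det([[x - 7, 4, 0], [-1, x - 3, 0], [2, -4, x - 5]]) - (-1)·det([[0, 4, 0], [0, x - 3, 0], [0, -4, x - 5]]) + (2)·det([[0, x - 7, 0], [0, -1, 0], [0, 2, x - 5]]) - (0)·det([[0, x - 7, 4], [0, -1, x - 3], [0, 2, -4]]).

Evaluating gives χ_A(x) = x^4 - 20x^3 + 150x^2 - 500x + 625 = (x - 5)^4.

χ_A(x) = (x - 5)^4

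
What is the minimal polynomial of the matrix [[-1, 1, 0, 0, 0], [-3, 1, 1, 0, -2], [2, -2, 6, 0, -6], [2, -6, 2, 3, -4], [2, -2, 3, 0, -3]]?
The characteristic polynomial factors as x^3(x - 3)^2. The minimal polynomial is ∏(x - λ)^{k_λ} where k_λ is the size of the largest Jordan block at λ.

For λ = 0: rank(A) = 4, and the largest Jordan block has size 3 (the smallest k with rank(A^k) = rank(A^(k+1))).
For λ = 3: rank(A - 3I) = 3, and the largest Jordan block has size 1 (the smallest k with rank((A - 3I)^k) = rank((A - 3I)^(k+1))).

So m_A(x) = x^3(x - 3).

m_A(x) = x^3(x - 3)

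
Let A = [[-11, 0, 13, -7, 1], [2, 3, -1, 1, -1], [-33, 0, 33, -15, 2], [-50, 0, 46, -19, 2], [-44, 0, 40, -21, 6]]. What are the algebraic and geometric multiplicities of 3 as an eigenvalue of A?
algebraic multiplicity 1, geometric multiplicity 1

The characteristic polynomial is (x - 4)^3(x - 3)(x + 3), so the factor x - 3 appears with exponent 1: the algebraic multiplicity is 1.

rank(A - 3I) = 4, so the eigenspace has dimension 5 - 4 = 1: the geometric multiplicity is 1.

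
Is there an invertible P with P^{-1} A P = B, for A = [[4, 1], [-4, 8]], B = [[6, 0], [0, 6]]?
No.

Both have characteristic polynomial (x - 6)^2, but the minimal polynomial of A is (x - 6)^2 while the minimal polynomial of B is x - 6. The minimal polynomial is a similarity invariant, so A and B are not similar.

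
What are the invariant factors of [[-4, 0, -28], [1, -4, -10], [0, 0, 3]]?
The Jordan structure of A has elementary divisors (x + 4)^2, (x - 3). Arranging the block sizes at each eigenvalue in decreasing order and taking row products gives the invariant factors.

Invariant factors (smallest first, each dividing the next): (x - 3)(x + 4)^2.

Check: the last factor (x - 3)(x + 4)^2 is the minimal polynomial, and the product (x - 3)(x + 4)^2 is the characteristic polynomial.

(x - 3)(x + 4)^2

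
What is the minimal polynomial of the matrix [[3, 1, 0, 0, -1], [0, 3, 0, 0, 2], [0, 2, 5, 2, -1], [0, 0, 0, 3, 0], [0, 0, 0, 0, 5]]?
m_A(x) = (x - 5)^2(x - 3)^2

The characteristic polynomial factors as (x - 5)^2(x - 3)^3. The minimal polynomial is ∏(x - λ)^{k_λ} where k_λ is the size of the largest Jordan block at λ.

For λ = 3: rank(A - 3I) = 3, and the largest Jordan block has size 2 (the smallest k with rank((A - 3I)^k) = rank((A - 3I)^(k+1))).
For λ = 5: rank(A - 5I) = 4, and the largest Jordan block has size 2 (the smallest k with rank((A - 5I)^k) = rank((A - 5I)^(k+1))).

So m_A(x) = (x - 5)^2(x - 3)^2.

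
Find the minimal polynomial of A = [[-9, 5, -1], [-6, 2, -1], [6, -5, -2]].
m_A(x) = (x + 3)^2

The characteristic polynomial factors as (x + 3)^3. The minimal polynomial is ∏(x - λ)^{k_λ} where k_λ is the size of the largest Jordan block at λ.

For λ = -3: rank(A + 3I) = 1, and the largest Jordan block has size 2 (the smallest k with rank((A + 3I)^k) = rank((A + 3I)^(k+1))).

So m_A(x) = (x + 3)^2.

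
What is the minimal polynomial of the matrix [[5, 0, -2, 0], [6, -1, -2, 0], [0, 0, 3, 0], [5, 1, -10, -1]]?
The characteristic polynomial factors as (x - 5)(x - 3)(x + 1)^2. The minimal polynomial is ∏(x - λ)^{k_λ} where k_λ is the size of the largest Jordan block at λ.

For λ = -1: rank(A + I) = 3, and the largest Jordan block has size 2 (the smallest k with rank((A + I)^k) = rank((A + I)^(k+1))).
For λ = 3: rank(A - 3I) = 3, and the largest Jordan block has size 1 (the smallest k with rank((A - 3I)^k) = rank((A - 3I)^(k+1))).
For λ = 5: rank(A - 5I) = 3, and the largest Jordan block has size 1 (the smallest k with rank((A - 5I)^k) = rank((A - 5I)^(k+1))).

So m_A(x) = (x - 5)(x - 3)(x + 1)^2.

m_A(x) = (x - 5)(x - 3)(x + 1)^2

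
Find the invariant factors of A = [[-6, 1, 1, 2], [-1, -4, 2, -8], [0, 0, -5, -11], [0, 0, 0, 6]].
The Jordan structure of A has elementary divisors (x + 5)^3, (x - 6). Arranging the block sizes at each eigenvalue in decreasing order and taking row products gives the invariant factors.

Invariant factors (smallest first, each dividing the next): (x - 6)(x + 5)^3.

Check: the last factor (x - 6)(x + 5)^3 is the minimal polynomial, and the product (x - 6)(x + 5)^3 is the characteristic polynomial.

(x - 6)(x + 5)^3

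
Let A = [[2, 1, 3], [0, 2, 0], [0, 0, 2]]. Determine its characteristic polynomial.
xI - A = [[x - 2, -1, -3], [0, x - 2, 0], [0, 0, x - 2]].

Expanding det(xI - A) along the first row:
det(xI - A) = + (x - 2)·det([[x - 2, 0], [0, x - 2]]) - (-1)·det([[0, 0], [0, x - 2]]) + (-3)·det([[0, x - 2], [0, 0]]).

Evaluating gives χ_A(x) = x^3 - 6x^2 + 12x - 8 = (x - 2)^3.

χ_A(x) = (x - 2)^3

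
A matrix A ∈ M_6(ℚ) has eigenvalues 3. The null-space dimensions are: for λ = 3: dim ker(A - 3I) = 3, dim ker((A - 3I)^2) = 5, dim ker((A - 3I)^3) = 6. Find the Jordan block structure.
λ = 3: successive nullity increments [3, 2, 1] count blocks of size ≥ k; block sizes are [3, 2, 1].

Jordan blocks: (3, 3), (3, 2), (3, 1)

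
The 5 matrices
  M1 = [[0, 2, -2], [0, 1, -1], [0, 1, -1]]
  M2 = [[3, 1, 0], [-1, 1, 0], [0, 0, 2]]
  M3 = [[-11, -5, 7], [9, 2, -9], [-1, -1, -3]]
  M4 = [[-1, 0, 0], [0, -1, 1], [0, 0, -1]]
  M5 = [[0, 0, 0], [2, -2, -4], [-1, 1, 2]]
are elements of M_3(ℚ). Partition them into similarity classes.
4 classes: {M1, M5}, {M2}, {M3}, {M4}

Characteristic polynomials: χ_{M1} = x^3, χ_{M2} = (x - 2)^3, χ_{M3} = (x + 4)^3, χ_{M4} = (x + 1)^3, χ_{M5} = x^3.

{M1, M5}: invariant factors x, x^2.

{M2}: invariant factors x - 2, (x - 2)^2.

{M3}: invariant factors (x + 4)^3.

{M4}: invariant factors x + 1, (x + 1)^2.

Matrices are similar if and only if their invariant-factor lists agree; the partition into similarity classes is {M1, M5}, {M2}, {M3}, {M4}.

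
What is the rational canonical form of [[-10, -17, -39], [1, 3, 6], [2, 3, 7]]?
R = [[0, 0, 2], [1, 0, 2], [0, 1, 0]]

The invariant factors of A (the non-unit diagonal entries of the Smith normal form of xI - A over ℚ[x]) are x^3 - 2x - 2, each dividing the next. The characteristic polynomial is their product, x^3 - 2x - 2.

The rational canonical form is the block-diagonal matrix of companion matrices C(f_i):
R = [[0, 0, 2], [1, 0, 2], [0, 1, 0]].

Note the characteristic polynomial does not split into linear factors over ℚ, so A has no Jordan form over ℚ; the rational canonical form exists over any field.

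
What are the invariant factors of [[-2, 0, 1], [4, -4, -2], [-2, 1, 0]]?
(x + 2)^3

The Jordan structure of A has elementary divisors (x + 2)^3. Arranging the block sizes at each eigenvalue in decreasing order and taking row products gives the invariant factors.

Invariant factors (smallest first, each dividing the next): (x + 2)^3.

Check: the last factor (x + 2)^3 is the minimal polynomial, and the product (x + 2)^3 is the characteristic polynomial.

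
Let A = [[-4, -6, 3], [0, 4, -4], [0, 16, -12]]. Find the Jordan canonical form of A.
The characteristic polynomial is det(xI - A) = (x + 4)^3, so the eigenvalues are -4 (algebraic multiplicity 3).

For λ = -4: rank(A + 4I) = 1, rank((A + 4I)^2) = 0. The eigenspace has dimension 3 - 1 = 2, so there are 2 Jordan blocks; the rank sequence gives block sizes [2, 1].

Assembling the blocks gives the Jordan form J above.

J = [[-4, 1, 0], [0, -4, 0], [0, 0, -4]]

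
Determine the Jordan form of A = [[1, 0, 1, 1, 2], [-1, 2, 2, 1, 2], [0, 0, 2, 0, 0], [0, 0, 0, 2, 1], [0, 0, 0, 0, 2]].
The characteristic polynomial is det(xI - A) = (x - 2)^4(x - 1), so the eigenvalues are 1 (algebraic multiplicity 1), 2 (algebraic multiplicity 4).

For λ = 1: algebraic multiplicity 1 gives one 1×1 block.

For λ = 2: rank(A - 2I) = 3, rank((A - 2I)^2) = 1. The eigenspace has dimension 5 - 3 = 2, so there are 2 Jordan blocks; the rank sequence gives block sizes [2, 2].

Assembling the blocks gives the Jordan form J above.

J = [[1, 0, 0, 0, 0], [0, 2, 1, 0, 0], [0, 0, 2, 0, 0], [0, 0, 0, 2, 1], [0, 0, 0, 0, 2]]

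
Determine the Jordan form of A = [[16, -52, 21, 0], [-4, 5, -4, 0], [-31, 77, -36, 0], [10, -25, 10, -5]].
J = [[-5, 1, 0, 0], [0, -5, 1, 0], [0, 0, -5, 0], [0, 0, 0, -5]]

The characteristic polynomial is det(xI - A) = (x + 5)^4, so the eigenvalues are -5 (algebraic multiplicity 4).

For λ = -5: rank(A + 5I) = 2, rank((A + 5I)^2) = 1, rank((A + 5I)^3) = 0. The eigenspace has dimension 4 - 2 = 2, so there are 2 Jordan blocks; the rank sequence gives block sizes [3, 1].

Assembling the blocks gives the Jordan form J above.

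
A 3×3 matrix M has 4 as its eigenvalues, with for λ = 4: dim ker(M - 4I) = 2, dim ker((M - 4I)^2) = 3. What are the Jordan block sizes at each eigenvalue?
Jordan blocks: (4, 2), (4, 1)

λ = 4: successive nullity increments [2, 1] count blocks of size ≥ k; block sizes are [2, 1].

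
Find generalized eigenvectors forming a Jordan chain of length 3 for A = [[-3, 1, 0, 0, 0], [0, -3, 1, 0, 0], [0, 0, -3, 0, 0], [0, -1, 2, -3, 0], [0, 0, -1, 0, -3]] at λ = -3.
We seek v_1 ∈ ker((A + 3I)^3) \ ker((A + 3I)^2), then set v_{i+1} = (A + 3I) v_i.

One such chain is v_1 = [[0, 0, 1, 0, 0]]^T, v_2 = [[0, 1, 0, 2, -1]]^T, v_3 = [[1, 0, 0, -1, 0]]^T. Check: (A + 3I) v_3 = [[0, 0, 0, 0, 0]]^T = 0.

v_1 = [[0, 0, 1, 0, 0]]^T, v_2 = [[0, 1, 0, 2, -1]]^T, v_3 = [[1, 0, 0, -1, 0]]^T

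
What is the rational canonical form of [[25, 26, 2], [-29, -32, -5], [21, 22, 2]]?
R = [[0, 0, -4], [1, 0, -8], [0, 1, -5]]

The invariant factors of A (the non-unit diagonal entries of the Smith normal form of xI - A over ℚ[x]) are (x + 1)(x + 2)^2, each dividing the next. The characteristic polynomial is their product, (x + 1)(x + 2)^2.

The rational canonical form is the block-diagonal matrix of companion matrices C(f_i):
R = [[0, 0, -4], [1, 0, -8], [0, 1, -5]].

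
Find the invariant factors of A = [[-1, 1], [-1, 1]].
The Jordan structure of A has elementary divisors x^2. Arranging the block sizes at each eigenvalue in decreasing order and taking row products gives the invariant factors.

Invariant factors (smallest first, each dividing the next): x^2.

Check: the last factor x^2 is the minimal polynomial, and the product x^2 is the characteristic polynomial.

x^2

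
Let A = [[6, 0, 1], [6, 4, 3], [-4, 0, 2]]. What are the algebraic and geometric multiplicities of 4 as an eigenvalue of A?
algebraic multiplicity 3, geometric multiplicity 2

The characteristic polynomial is (x - 4)^3, so the factor x - 4 appears with exponent 3: the algebraic multiplicity is 3.

rank(A - 4I) = 1, so the eigenspace has dimension 3 - 1 = 2: the geometric multiplicity is 2.

Since 2 < 3, A is not diagonalizable.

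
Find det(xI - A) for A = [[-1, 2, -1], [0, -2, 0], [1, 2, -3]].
χ_A(x) = (x + 2)^3

xI - A = [[x + 1, -2, 1], [0, x + 2, 0], [-1, -2, x + 3]].

Expanding det(xI - A) along the first row:
det(xI - A) = + (x + 1)·det([[x + 2, 0], [-2, x + 3]]) - (-2)·det([[0, 0], [-1, x + 3]]) + (1)·det([[0, x + 2], [-1, -2]]).

Evaluating gives χ_A(x) = x^3 + 6x^2 + 12x + 8 = (x + 2)^3.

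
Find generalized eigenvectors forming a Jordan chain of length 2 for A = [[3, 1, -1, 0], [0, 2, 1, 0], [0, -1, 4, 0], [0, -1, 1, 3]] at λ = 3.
We seek v_1 ∈ ker((A - 3I)^2) \ ker(A - 3I), then set v_{i+1} = (A - 3I) v_i.

One such chain is v_1 = [[0, 2, 1, -1]]^T, v_2 = [[1, -1, -1, -1]]^T. Check: (A - 3I) v_2 = [[0, 0, 0, 0]]^T = 0.

v_1 = [[0, 2, 1, -1]]^T, v_2 = [[1, -1, -1, -1]]^T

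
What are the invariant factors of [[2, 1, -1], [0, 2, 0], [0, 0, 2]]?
x - 2, (x - 2)^2

The Jordan structure of A has elementary divisors (x - 2)^2, (x - 2). Arranging the block sizes at each eigenvalue in decreasing order and taking row products gives the invariant factors.

Invariant factors (smallest first, each dividing the next): x - 2, (x - 2)^2.

Check: the last factor (x - 2)^2 is the minimal polynomial, and the product (x - 2)^3 is the characteristic polynomial.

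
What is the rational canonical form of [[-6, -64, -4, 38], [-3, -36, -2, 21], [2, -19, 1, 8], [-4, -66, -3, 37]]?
The invariant factors of A (the non-unit diagonal entries of the Smith normal form of xI - A over ℚ[x]) are (x + 4)(x^3 - 3x + 1), each dividing the next. The characteristic polynomial is their product, (x + 4)(x^3 - 3x + 1).

The rational canonical form is the block-diagonal matrix of companion matrices C(f_i):
R = [[0, 0, 0, -4], [1, 0, 0, 11], [0, 1, 0, 3], [0, 0, 1, -4]].

Note the characteristic polynomial does not split into linear factors over ℚ, so A has no Jordan form over ℚ; the rational canonical form exists over any field.

R = [[0, 0, 0, -4], [1, 0, 0, 11], [0, 1, 0, 3], [0, 0, 1, -4]]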